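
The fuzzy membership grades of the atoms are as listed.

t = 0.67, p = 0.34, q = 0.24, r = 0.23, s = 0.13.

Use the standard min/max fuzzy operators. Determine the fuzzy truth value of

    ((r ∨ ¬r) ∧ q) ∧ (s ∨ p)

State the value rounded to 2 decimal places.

0.24

¬r = 1 − 0.23 = 0.77
r ∨ ¬r = max(a, b) on (0.23, 0.77) = 0.77
(r ∨ ¬r) ∧ q = min(a, b) on (0.77, 0.24) = 0.24
s ∨ p = max(a, b) on (0.13, 0.34) = 0.34
((r ∨ ¬r) ∧ q) ∧ (s ∨ p) = min(a, b) on (0.24, 0.34) = 0.24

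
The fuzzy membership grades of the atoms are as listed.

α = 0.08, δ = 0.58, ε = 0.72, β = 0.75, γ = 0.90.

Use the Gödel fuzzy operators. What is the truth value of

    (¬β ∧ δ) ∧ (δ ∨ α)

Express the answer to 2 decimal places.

0.25

¬β = 1 − 0.75 = 0.25
¬β ∧ δ = min(a, b) on (0.25, 0.58) = 0.25
δ ∨ α = max(a, b) on (0.58, 0.08) = 0.58
(¬β ∧ δ) ∧ (δ ∨ α) = min(a, b) on (0.25, 0.58) = 0.25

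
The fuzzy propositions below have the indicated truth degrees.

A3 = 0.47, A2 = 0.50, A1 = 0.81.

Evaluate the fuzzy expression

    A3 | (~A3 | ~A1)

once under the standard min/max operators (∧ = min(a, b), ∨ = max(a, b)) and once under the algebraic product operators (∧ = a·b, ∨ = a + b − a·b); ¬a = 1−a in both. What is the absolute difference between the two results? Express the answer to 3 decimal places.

0.268

Under standard min/max:
  ~A3 = 1 − 0.47 = 0.53
  ~A1 = 1 − 0.81 = 0.19
  ~A3 | ~A1 = max(a, b) on (0.53, 0.19) = 0.53
  A3 | (~A3 | ~A1) = max(a, b) on (0.47, 0.53) = 0.53
  → value = 0.5300
Under algebraic product:
  ~A3 = 1 − 0.4700 = 0.5300
  ~A1 = 1 − 0.8100 = 0.1900
  ~A3 | ~A1 = a + b − a·b on (0.5300, 0.1900) = 0.6193
  A3 | (~A3 | ~A1) = a + b − a·b on (0.4700, 0.6193) = 0.7982
  → value = 0.7982
|0.5300 − 0.7982| = 0.268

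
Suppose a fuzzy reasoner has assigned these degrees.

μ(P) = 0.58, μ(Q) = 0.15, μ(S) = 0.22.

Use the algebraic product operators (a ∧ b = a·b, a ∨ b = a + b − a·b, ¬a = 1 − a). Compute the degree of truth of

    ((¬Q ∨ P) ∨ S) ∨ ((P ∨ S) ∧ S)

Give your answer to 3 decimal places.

0.958

¬Q = 1 − 0.1500 = 0.8500
¬Q ∨ P = a + b − a·b on (0.8500, 0.5800) = 0.9370
(¬Q ∨ P) ∨ S = a + b − a·b on (0.9370, 0.2200) = 0.9509
P ∨ S = a + b − a·b on (0.5800, 0.2200) = 0.6724
(P ∨ S) ∧ S = a·b on (0.6724, 0.2200) = 0.1479
((¬Q ∨ P) ∨ S) ∨ ((P ∨ S) ∧ S) = a + b − a·b on (0.9509, 0.1479) = 0.9581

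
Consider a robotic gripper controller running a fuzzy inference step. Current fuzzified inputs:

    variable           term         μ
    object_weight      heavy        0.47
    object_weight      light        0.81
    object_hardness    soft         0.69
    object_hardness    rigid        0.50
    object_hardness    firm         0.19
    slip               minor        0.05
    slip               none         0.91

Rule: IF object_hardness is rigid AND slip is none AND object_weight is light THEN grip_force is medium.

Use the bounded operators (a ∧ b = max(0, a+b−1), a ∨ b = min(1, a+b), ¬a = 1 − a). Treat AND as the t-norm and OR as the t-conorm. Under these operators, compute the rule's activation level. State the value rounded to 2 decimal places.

0.22

firing strength: rigid=0.50, none=0.91, light=0.81; AND[max(0, a+b−1)] → w = 0.22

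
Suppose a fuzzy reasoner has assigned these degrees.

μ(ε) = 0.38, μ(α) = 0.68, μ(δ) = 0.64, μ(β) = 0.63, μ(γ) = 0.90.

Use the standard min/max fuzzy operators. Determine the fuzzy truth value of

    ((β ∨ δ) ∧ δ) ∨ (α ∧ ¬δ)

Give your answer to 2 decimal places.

0.64

β ∨ δ = max(a, b) on (0.63, 0.64) = 0.64
(β ∨ δ) ∧ δ = min(a, b) on (0.64, 0.64) = 0.64
¬δ = 1 − 0.64 = 0.36
α ∧ ¬δ = min(a, b) on (0.68, 0.36) = 0.36
((β ∨ δ) ∧ δ) ∨ (α ∧ ¬δ) = max(a, b) on (0.64, 0.36) = 0.64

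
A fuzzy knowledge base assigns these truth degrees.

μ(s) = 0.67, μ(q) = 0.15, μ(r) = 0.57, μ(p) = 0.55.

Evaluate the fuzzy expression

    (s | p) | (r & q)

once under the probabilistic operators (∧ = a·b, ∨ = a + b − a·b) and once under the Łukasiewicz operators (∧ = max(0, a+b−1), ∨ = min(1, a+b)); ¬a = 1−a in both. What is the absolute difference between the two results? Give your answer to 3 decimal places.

0.136

Under probabilistic:
  s | p = a + b − a·b on (0.6700, 0.5500) = 0.8515
  r & q = a·b on (0.5700, 0.1500) = 0.0855
  (s | p) | (r & q) = a + b − a·b on (0.8515, 0.0855) = 0.8642
  → value = 0.8642
Under Łukasiewicz:
  s | p = min(1, a+b) on (0.67, 0.55) = 1.00
  r & q = max(0, a+b−1) on (0.57, 0.15) = 0.00
  (s | p) | (r & q) = min(1, a+b) on (1.00, 0.00) = 1.00
  → value = 1.0000
|0.8642 − 1.0000| = 0.136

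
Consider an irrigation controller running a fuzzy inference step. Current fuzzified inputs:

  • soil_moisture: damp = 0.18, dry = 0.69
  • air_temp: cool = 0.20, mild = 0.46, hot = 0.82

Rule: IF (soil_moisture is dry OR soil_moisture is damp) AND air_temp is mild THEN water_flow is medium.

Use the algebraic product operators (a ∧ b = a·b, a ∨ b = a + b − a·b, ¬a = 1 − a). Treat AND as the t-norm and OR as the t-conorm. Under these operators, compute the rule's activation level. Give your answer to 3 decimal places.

firing strength: (dry=0.69 OR damp=0.18) = 0.7458; AND[a·b] with mild=0.46 → w = 0.3431

0.343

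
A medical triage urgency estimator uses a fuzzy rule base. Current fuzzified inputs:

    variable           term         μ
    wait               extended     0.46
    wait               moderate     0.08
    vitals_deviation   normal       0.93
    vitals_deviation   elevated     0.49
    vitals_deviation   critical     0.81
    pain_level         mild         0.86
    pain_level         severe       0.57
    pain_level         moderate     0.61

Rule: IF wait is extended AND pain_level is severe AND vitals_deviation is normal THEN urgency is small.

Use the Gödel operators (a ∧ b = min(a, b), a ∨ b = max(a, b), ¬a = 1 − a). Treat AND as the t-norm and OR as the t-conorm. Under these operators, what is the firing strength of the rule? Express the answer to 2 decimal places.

firing strength: extended=0.46, severe=0.57, normal=0.93; AND[min(a, b)] → w = 0.46

0.46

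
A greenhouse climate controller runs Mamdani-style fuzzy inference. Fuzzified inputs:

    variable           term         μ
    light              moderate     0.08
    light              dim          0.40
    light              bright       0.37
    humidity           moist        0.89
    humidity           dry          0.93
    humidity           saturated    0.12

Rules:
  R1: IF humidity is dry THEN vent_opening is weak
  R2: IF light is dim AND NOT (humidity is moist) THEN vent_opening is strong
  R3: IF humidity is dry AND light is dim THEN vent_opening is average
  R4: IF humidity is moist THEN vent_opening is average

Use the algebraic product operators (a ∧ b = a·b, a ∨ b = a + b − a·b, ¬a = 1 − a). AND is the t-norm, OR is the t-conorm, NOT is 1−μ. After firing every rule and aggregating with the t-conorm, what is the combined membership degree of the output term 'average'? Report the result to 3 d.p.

0.931

R1: dry=0.93 → w = 0.9300
R2: dim=0.40, ¬moist=1−0.89=0.11; AND[a·b] → w = 0.0440
R3: dry=0.93, dim=0.40; AND[a·b] → w = 0.3720
R4: moist=0.89 → w = 0.8900
Rules with consequent 'average': {R3, R4} → strengths 0.3720, 0.8900
Aggregate via t-conorm [a + b − a·b]: 0.9309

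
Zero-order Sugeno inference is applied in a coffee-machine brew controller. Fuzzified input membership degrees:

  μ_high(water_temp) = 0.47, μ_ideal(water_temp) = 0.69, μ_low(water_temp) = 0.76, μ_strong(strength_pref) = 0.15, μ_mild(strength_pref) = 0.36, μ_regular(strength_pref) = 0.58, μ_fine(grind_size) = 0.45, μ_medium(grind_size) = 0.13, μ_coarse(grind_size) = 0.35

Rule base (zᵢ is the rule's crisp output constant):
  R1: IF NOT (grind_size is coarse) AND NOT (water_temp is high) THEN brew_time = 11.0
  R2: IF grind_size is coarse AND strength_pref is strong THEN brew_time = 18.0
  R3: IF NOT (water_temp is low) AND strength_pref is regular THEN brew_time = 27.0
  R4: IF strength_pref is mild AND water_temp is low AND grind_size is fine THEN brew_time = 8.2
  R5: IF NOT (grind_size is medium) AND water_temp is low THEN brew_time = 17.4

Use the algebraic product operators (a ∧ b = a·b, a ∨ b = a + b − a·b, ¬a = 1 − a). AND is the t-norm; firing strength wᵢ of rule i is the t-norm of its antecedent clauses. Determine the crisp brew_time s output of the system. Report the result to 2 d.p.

15.91

R1 (z=11.0): ¬coarse=1−0.35=0.65, ¬high=1−0.47=0.53; AND[a·b] → w = 0.3445
R2 (z=18.0): coarse=0.35, strong=0.15; AND[a·b] → w = 0.0525
R3 (z=27.0): ¬low=1−0.76=0.24, regular=0.58; AND[a·b] → w = 0.1392
R4 (z=8.2): mild=0.36, low=0.76, fine=0.45; AND[a·b] → w = 0.1231
R5 (z=17.4): ¬medium=1−0.13=0.87, low=0.76; AND[a·b] → w = 0.6612
Weighted average = (0.3445·11.0 + 0.0525·18.0 + 0.1392·27.0 + 0.1231·8.2 + 0.6612·17.4) / (0.3445 + 0.0525 + 0.1392 + 0.1231 + 0.6612)
  = 21.0074 / 1.3205 = 15.91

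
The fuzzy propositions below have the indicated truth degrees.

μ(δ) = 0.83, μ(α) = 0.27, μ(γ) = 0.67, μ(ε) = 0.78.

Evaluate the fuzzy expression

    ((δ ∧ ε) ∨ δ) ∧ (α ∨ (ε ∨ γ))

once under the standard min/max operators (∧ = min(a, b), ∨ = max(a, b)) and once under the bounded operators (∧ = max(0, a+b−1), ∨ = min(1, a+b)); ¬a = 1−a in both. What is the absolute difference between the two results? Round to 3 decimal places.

0.220

Under standard min/max:
  δ ∧ ε = min(a, b) on (0.83, 0.78) = 0.78
  (δ ∧ ε) ∨ δ = max(a, b) on (0.78, 0.83) = 0.83
  ε ∨ γ = max(a, b) on (0.78, 0.67) = 0.78
  α ∨ (ε ∨ γ) = max(a, b) on (0.27, 0.78) = 0.78
  ((δ ∧ ε) ∨ δ) ∧ (α ∨ (ε ∨ γ)) = min(a, b) on (0.83, 0.78) = 0.78
  → value = 0.7800
Under bounded:
  δ ∧ ε = max(0, a+b−1) on (0.83, 0.78) = 0.61
  (δ ∧ ε) ∨ δ = min(1, a+b) on (0.61, 0.83) = 1.00
  ε ∨ γ = min(1, a+b) on (0.78, 0.67) = 1.00
  α ∨ (ε ∨ γ) = min(1, a+b) on (0.27, 1.00) = 1.00
  ((δ ∧ ε) ∨ δ) ∧ (α ∨ (ε ∨ γ)) = max(0, a+b−1) on (1.00, 1.00) = 1.00
  → value = 1.0000
|0.7800 − 1.0000| = 0.220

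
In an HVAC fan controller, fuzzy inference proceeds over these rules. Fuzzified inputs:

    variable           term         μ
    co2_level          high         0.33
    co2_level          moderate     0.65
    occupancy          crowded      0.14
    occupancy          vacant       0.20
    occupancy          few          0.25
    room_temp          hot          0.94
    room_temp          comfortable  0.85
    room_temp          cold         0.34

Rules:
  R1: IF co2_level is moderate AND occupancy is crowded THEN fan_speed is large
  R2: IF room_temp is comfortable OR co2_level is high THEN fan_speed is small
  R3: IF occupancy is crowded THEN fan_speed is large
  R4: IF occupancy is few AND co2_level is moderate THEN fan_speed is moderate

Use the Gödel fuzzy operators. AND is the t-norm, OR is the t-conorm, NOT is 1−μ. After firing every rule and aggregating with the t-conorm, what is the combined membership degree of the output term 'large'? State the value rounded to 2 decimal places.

0.14

R1: moderate=0.65, crowded=0.14; AND[min(a, b)] → w = 0.14
R2: comfortable=0.85, high=0.33; OR[max(a, b)] → w = 0.85
R3: crowded=0.14 → w = 0.14
R4: few=0.25, moderate=0.65; AND[min(a, b)] → w = 0.25
Rules with consequent 'large': {R1, R3} → strengths 0.14, 0.14
Aggregate via t-conorm [max(a, b)]: 0.14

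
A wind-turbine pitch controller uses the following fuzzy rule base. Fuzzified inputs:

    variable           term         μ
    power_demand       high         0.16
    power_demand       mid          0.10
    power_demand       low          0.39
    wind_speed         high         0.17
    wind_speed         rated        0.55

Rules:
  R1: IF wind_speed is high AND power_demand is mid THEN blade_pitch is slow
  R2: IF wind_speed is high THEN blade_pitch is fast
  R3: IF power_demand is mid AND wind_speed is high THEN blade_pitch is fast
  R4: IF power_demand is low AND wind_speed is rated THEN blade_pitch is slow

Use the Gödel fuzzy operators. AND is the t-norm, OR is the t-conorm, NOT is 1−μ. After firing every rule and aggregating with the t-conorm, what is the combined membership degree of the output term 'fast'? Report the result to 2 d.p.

R1: high=0.17, mid=0.10; AND[min(a, b)] → w = 0.10
R2: high=0.17 → w = 0.17
R3: mid=0.10, high=0.17; AND[min(a, b)] → w = 0.10
R4: low=0.39, rated=0.55; AND[min(a, b)] → w = 0.39
Rules with consequent 'fast': {R2, R3} → strengths 0.17, 0.10
Aggregate via t-conorm [max(a, b)]: 0.17

0.17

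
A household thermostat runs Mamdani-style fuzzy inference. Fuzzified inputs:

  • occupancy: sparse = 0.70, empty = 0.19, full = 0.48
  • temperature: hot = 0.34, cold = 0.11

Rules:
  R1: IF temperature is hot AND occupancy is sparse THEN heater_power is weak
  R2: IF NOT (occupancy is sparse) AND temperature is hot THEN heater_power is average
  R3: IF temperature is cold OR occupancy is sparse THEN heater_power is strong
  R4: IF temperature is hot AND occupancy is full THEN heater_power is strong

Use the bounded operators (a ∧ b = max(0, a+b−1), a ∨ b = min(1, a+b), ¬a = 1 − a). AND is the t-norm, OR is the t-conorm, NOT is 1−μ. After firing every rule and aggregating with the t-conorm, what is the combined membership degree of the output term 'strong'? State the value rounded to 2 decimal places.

R1: hot=0.34, sparse=0.70; AND[max(0, a+b−1)] → w = 0.04
R2: ¬sparse=1−0.70=0.30, hot=0.34; AND[max(0, a+b−1)] → w = 0.00
R3: cold=0.11, sparse=0.70; OR[min(1, a+b)] → w = 0.81
R4: hot=0.34, full=0.48; AND[max(0, a+b−1)] → w = 0.00
Rules with consequent 'strong': {R3, R4} → strengths 0.81, 0.00
Aggregate via t-conorm [min(1, a+b)]: 0.81

0.81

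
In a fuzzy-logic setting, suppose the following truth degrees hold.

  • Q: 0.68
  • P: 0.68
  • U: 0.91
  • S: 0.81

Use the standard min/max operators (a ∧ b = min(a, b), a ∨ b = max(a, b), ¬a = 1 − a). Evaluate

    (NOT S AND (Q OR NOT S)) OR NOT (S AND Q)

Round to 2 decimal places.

0.32

NOT S = 1 − 0.81 = 0.19
NOT S = 1 − 0.81 = 0.19
Q OR NOT S = max(a, b) on (0.68, 0.19) = 0.68
NOT S AND (Q OR NOT S) = min(a, b) on (0.19, 0.68) = 0.19
S AND Q = min(a, b) on (0.81, 0.68) = 0.68
NOT (S AND Q) = 1 − 0.68 = 0.32
(NOT S AND (Q OR NOT S)) OR NOT (S AND Q) = max(a, b) on (0.19, 0.32) = 0.32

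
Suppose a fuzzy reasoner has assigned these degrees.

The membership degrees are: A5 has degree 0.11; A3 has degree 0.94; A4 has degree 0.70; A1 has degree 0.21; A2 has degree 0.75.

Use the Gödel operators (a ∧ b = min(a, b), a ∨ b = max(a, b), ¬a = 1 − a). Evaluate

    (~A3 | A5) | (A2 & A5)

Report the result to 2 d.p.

0.11

~A3 = 1 − 0.94 = 0.06
~A3 | A5 = max(a, b) on (0.06, 0.11) = 0.11
A2 & A5 = min(a, b) on (0.75, 0.11) = 0.11
(~A3 | A5) | (A2 & A5) = max(a, b) on (0.11, 0.11) = 0.11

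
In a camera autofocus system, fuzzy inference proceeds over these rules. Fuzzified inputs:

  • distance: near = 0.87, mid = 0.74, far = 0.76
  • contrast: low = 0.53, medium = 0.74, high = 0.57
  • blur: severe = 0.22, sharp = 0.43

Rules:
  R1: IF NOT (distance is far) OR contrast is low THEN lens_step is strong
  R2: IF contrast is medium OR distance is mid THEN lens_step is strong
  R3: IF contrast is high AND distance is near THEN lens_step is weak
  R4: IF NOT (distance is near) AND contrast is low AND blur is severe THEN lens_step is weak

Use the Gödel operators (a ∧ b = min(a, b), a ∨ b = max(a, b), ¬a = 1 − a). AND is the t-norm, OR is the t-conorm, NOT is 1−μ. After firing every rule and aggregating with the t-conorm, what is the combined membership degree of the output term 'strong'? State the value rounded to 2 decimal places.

R1: ¬far=1−0.76=0.24, low=0.53; OR[max(a, b)] → w = 0.53
R2: medium=0.74, mid=0.74; OR[max(a, b)] → w = 0.74
R3: high=0.57, near=0.87; AND[min(a, b)] → w = 0.57
R4: ¬near=1−0.87=0.13, low=0.53, severe=0.22; AND[min(a, b)] → w = 0.13
Rules with consequent 'strong': {R1, R2} → strengths 0.53, 0.74
Aggregate via t-conorm [max(a, b)]: 0.74

0.74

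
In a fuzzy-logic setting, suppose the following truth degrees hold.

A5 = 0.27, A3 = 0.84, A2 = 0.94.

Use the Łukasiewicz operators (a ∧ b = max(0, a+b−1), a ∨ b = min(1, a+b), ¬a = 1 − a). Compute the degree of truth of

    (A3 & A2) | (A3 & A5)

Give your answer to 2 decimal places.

A3 & A2 = max(0, a+b−1) on (0.84, 0.94) = 0.78
A3 & A5 = max(0, a+b−1) on (0.84, 0.27) = 0.11
(A3 & A2) | (A3 & A5) = min(1, a+b) on (0.78, 0.11) = 0.89

0.89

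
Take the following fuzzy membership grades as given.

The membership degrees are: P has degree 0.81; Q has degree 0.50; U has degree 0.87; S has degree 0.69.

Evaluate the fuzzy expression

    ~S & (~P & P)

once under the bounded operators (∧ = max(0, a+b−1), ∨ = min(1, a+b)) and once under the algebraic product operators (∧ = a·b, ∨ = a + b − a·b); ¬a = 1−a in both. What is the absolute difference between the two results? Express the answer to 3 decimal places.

0.048

Under bounded:
  ~S = 1 − 0.69 = 0.31
  ~P = 1 − 0.81 = 0.19
  ~P & P = max(0, a+b−1) on (0.19, 0.81) = 0.00
  ~S & (~P & P) = max(0, a+b−1) on (0.31, 0.00) = 0.00
  → value = 0.0000
Under algebraic product:
  ~S = 1 − 0.6900 = 0.3100
  ~P = 1 − 0.8100 = 0.1900
  ~P & P = a·b on (0.1900, 0.8100) = 0.1539
  ~S & (~P & P) = a·b on (0.3100, 0.1539) = 0.0477
  → value = 0.0477
|0.0000 − 0.0477| = 0.048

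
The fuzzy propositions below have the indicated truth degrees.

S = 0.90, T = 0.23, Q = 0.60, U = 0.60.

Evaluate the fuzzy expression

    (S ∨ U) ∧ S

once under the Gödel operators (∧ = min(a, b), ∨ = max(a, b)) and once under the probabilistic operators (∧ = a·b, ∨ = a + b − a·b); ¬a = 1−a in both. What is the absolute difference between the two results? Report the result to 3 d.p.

0.036

Under Gödel:
  S ∨ U = max(a, b) on (0.90, 0.60) = 0.90
  (S ∨ U) ∧ S = min(a, b) on (0.90, 0.90) = 0.90
  → value = 0.9000
Under probabilistic:
  S ∨ U = a + b − a·b on (0.9000, 0.6000) = 0.9600
  (S ∨ U) ∧ S = a·b on (0.9600, 0.9000) = 0.8640
  → value = 0.8640
|0.9000 − 0.8640| = 0.036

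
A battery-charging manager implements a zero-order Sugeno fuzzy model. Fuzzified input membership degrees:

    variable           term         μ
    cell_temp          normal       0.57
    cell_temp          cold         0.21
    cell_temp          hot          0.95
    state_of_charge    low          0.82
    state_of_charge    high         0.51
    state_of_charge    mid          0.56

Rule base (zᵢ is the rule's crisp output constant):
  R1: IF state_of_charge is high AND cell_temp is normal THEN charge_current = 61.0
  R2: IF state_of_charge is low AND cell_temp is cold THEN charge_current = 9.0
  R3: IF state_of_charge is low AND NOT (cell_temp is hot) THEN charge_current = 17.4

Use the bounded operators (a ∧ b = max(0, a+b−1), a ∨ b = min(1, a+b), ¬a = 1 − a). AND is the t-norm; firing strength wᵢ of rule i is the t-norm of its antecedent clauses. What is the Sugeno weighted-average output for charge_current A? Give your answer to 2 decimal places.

R1 (z=61.0): high=0.51, normal=0.57; AND[max(0, a+b−1)] → w = 0.08
R2 (z=9.0): low=0.82, cold=0.21; AND[max(0, a+b−1)] → w = 0.03
R3 (z=17.4): low=0.82, ¬hot=1−0.95=0.05; AND[max(0, a+b−1)] → w = 0.00
Weighted average = (0.08·61.0 + 0.03·9.0 + 0.00·17.4) / (0.08 + 0.03 + 0.00)
  = 5.1500 / 0.1100 = 46.82

46.82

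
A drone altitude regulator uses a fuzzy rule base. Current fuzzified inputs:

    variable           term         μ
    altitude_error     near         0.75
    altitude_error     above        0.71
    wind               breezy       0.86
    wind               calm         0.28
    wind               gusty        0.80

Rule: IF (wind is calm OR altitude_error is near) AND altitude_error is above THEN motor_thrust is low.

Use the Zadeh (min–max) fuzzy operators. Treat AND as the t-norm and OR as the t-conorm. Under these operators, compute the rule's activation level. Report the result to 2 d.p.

0.71

firing strength: (calm=0.28 OR near=0.75) = 0.75; AND[min(a, b)] with above=0.71 → w = 0.71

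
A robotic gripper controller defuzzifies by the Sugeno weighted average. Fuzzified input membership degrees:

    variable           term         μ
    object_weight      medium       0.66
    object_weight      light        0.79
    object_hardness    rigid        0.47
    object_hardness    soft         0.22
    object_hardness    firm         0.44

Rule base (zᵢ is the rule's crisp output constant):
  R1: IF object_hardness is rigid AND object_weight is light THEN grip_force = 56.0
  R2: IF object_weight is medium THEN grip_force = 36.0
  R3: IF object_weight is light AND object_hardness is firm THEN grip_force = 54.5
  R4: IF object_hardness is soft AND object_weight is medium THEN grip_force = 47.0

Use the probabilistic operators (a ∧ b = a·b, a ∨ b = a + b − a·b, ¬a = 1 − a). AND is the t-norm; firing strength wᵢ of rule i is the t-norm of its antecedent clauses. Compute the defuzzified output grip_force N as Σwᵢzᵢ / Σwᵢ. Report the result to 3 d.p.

46.140

R1 (z=56.0): rigid=0.47, light=0.79; AND[a·b] → w = 0.3713
R2 (z=36.0): medium=0.66 → w = 0.6600
R3 (z=54.5): light=0.79, firm=0.44; AND[a·b] → w = 0.3476
R4 (z=47.0): soft=0.22, medium=0.66; AND[a·b] → w = 0.1452
Weighted average = (0.3713·56.0 + 0.6600·36.0 + 0.3476·54.5 + 0.1452·47.0) / (0.3713 + 0.6600 + 0.3476 + 0.1452)
  = 70.3214 / 1.5241 = 46.140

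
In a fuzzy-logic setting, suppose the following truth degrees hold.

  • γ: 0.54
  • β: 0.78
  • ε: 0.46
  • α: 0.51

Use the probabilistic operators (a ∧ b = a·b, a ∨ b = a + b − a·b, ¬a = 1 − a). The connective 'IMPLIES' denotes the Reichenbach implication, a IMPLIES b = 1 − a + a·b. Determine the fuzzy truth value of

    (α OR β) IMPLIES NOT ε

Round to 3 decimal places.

α OR β = a + b − a·b on (0.5100, 0.7800) = 0.8922
NOT ε = 1 − 0.4600 = 0.5400
(α OR β) IMPLIES NOT ε  [Reichenbach: 1 − a + a·b] with a=0.8922, b=0.5400 → 0.5896

0.590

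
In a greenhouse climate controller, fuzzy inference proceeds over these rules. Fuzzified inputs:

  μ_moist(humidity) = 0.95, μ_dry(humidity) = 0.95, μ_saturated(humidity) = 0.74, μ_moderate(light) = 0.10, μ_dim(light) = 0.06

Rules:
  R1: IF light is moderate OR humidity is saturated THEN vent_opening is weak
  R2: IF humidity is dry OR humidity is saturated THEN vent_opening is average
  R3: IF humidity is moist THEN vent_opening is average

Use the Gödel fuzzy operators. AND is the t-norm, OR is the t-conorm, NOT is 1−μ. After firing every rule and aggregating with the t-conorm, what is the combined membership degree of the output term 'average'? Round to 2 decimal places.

R1: moderate=0.10, saturated=0.74; OR[max(a, b)] → w = 0.74
R2: dry=0.95, saturated=0.74; OR[max(a, b)] → w = 0.95
R3: moist=0.95 → w = 0.95
Rules with consequent 'average': {R2, R3} → strengths 0.95, 0.95
Aggregate via t-conorm [max(a, b)]: 0.95

0.95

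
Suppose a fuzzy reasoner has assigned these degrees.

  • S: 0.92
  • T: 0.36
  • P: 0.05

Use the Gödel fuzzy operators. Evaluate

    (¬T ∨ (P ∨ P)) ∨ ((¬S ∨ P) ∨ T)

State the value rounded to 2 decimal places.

¬T = 1 − 0.36 = 0.64
P ∨ P = max(a, b) on (0.05, 0.05) = 0.05
¬T ∨ (P ∨ P) = max(a, b) on (0.64, 0.05) = 0.64
¬S = 1 − 0.92 = 0.08
¬S ∨ P = max(a, b) on (0.08, 0.05) = 0.08
(¬S ∨ P) ∨ T = max(a, b) on (0.08, 0.36) = 0.36
(¬T ∨ (P ∨ P)) ∨ ((¬S ∨ P) ∨ T) = max(a, b) on (0.64, 0.36) = 0.64

0.64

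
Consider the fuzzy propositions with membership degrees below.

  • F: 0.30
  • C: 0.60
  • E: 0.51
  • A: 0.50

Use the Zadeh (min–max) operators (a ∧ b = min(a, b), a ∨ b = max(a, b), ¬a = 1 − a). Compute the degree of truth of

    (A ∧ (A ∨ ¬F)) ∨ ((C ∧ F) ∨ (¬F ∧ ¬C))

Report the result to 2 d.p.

0.50

¬F = 1 − 0.30 = 0.70
A ∨ ¬F = max(a, b) on (0.50, 0.70) = 0.70
A ∧ (A ∨ ¬F) = min(a, b) on (0.50, 0.70) = 0.50
C ∧ F = min(a, b) on (0.60, 0.30) = 0.30
¬F = 1 − 0.30 = 0.70
¬C = 1 − 0.60 = 0.40
¬F ∧ ¬C = min(a, b) on (0.70, 0.40) = 0.40
(C ∧ F) ∨ (¬F ∧ ¬C) = max(a, b) on (0.30, 0.40) = 0.40
(A ∧ (A ∨ ¬F)) ∨ ((C ∧ F) ∨ (¬F ∧ ¬C)) = max(a, b) on (0.50, 0.40) = 0.50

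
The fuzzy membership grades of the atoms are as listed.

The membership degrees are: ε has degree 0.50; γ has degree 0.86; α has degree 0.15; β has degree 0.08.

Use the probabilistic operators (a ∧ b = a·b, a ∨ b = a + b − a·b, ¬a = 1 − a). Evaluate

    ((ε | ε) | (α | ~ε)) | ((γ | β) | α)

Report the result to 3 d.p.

0.988

ε | ε = a + b − a·b on (0.5000, 0.5000) = 0.7500
~ε = 1 − 0.5000 = 0.5000
α | ~ε = a + b − a·b on (0.1500, 0.5000) = 0.5750
(ε | ε) | (α | ~ε) = a + b − a·b on (0.7500, 0.5750) = 0.8938
γ | β = a + b − a·b on (0.8600, 0.0800) = 0.8712
(γ | β) | α = a + b − a·b on (0.8712, 0.1500) = 0.8905
((ε | ε) | (α | ~ε)) | ((γ | β) | α) = a + b − a·b on (0.8938, 0.8905) = 0.9884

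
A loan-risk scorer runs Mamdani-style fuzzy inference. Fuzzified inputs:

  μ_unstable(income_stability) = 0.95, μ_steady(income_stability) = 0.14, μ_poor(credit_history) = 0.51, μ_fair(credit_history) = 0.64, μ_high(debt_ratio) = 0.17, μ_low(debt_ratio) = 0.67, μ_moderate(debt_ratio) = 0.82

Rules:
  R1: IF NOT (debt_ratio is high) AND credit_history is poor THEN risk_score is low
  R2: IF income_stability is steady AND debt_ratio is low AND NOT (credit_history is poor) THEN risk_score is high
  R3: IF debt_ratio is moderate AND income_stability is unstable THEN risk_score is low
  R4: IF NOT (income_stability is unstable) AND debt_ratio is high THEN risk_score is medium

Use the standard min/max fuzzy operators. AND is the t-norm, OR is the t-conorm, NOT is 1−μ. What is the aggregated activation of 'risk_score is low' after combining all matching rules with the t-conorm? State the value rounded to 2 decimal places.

R1: ¬high=1−0.17=0.83, poor=0.51; AND[min(a, b)] → w = 0.51
R2: steady=0.14, low=0.67, ¬poor=1−0.51=0.49; AND[min(a, b)] → w = 0.14
R3: moderate=0.82, unstable=0.95; AND[min(a, b)] → w = 0.82
R4: ¬unstable=1−0.95=0.05, high=0.17; AND[min(a, b)] → w = 0.05
Rules with consequent 'low': {R1, R3} → strengths 0.51, 0.82
Aggregate via t-conorm [max(a, b)]: 0.82

0.82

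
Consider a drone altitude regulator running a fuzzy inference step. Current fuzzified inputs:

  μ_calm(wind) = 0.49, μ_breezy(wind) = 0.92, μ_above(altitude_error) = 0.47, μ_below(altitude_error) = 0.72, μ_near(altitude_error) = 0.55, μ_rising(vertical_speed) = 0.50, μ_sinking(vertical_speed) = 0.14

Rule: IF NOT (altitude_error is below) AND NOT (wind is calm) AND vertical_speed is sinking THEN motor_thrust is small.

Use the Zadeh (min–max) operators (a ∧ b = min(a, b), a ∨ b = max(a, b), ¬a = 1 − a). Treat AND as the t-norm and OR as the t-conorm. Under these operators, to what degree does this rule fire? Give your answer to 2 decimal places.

firing strength: ¬below=1−0.72=0.28, ¬calm=1−0.49=0.51, sinking=0.14; AND[min(a, b)] → w = 0.14

0.14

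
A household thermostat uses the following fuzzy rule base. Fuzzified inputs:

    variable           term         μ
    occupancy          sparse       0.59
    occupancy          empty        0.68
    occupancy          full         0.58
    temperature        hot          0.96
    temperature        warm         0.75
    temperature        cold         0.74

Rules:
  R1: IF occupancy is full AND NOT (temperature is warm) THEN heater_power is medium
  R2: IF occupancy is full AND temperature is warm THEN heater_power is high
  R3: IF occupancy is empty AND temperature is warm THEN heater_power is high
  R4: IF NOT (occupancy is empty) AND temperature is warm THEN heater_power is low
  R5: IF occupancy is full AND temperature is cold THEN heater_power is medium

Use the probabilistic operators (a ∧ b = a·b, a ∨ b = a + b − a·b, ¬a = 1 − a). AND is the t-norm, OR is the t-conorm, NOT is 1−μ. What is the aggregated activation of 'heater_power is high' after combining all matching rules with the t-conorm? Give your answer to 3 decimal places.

0.723

R1: full=0.58, ¬warm=1−0.75=0.25; AND[a·b] → w = 0.1450
R2: full=0.58, warm=0.75; AND[a·b] → w = 0.4350
R3: empty=0.68, warm=0.75; AND[a·b] → w = 0.5100
R4: ¬empty=1−0.68=0.32, warm=0.75; AND[a·b] → w = 0.2400
R5: full=0.58, cold=0.74; AND[a·b] → w = 0.4292
Rules with consequent 'high': {R2, R3} → strengths 0.4350, 0.5100
Aggregate via t-conorm [a + b − a·b]: 0.7231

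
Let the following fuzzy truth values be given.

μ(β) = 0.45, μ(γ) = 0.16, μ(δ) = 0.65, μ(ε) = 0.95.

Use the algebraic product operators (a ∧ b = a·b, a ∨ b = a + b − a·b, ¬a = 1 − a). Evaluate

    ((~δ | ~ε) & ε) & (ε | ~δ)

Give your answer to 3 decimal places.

0.352

~δ = 1 − 0.6500 = 0.3500
~ε = 1 − 0.9500 = 0.0500
~δ | ~ε = a + b − a·b on (0.3500, 0.0500) = 0.3825
(~δ | ~ε) & ε = a·b on (0.3825, 0.9500) = 0.3634
~δ = 1 − 0.6500 = 0.3500
ε | ~δ = a + b − a·b on (0.9500, 0.3500) = 0.9675
((~δ | ~ε) & ε) & (ε | ~δ) = a·b on (0.3634, 0.9675) = 0.3516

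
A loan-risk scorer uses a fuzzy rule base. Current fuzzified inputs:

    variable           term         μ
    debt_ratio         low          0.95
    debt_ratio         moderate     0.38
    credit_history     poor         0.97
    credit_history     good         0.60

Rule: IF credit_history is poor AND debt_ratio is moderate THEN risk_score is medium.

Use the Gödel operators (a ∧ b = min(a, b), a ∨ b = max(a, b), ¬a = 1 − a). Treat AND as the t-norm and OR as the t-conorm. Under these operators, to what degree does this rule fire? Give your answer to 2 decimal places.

firing strength: poor=0.97, moderate=0.38; AND[min(a, b)] → w = 0.38

0.38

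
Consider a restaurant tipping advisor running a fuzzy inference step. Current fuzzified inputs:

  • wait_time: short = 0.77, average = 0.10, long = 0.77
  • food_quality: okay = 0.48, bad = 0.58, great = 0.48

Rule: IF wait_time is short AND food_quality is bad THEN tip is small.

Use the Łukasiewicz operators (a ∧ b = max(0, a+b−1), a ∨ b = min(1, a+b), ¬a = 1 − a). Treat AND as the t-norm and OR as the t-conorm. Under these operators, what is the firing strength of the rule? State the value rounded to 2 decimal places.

0.35

firing strength: short=0.77, bad=0.58; AND[max(0, a+b−1)] → w = 0.35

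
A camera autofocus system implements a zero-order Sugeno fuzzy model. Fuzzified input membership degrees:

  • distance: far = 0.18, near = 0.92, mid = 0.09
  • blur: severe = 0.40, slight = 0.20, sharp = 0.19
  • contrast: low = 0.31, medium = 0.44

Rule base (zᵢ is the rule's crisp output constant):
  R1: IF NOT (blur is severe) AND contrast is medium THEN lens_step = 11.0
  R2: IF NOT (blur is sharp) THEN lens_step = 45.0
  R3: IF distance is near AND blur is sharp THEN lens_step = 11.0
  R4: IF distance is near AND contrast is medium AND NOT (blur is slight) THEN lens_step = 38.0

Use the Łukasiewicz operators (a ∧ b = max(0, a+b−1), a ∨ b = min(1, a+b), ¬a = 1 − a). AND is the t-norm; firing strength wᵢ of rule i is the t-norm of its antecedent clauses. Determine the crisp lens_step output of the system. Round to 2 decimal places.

39.45

R1 (z=11.0): ¬severe=1−0.40=0.60, medium=0.44; AND[max(0, a+b−1)] → w = 0.04
R2 (z=45.0): ¬sharp=1−0.19=0.81 → w = 0.81
R3 (z=11.0): near=0.92, sharp=0.19; AND[max(0, a+b−1)] → w = 0.11
R4 (z=38.0): near=0.92, medium=0.44, ¬slight=1−0.20=0.80; AND[max(0, a+b−1)] → w = 0.16
Weighted average = (0.04·11.0 + 0.81·45.0 + 0.11·11.0 + 0.16·38.0) / (0.04 + 0.81 + 0.11 + 0.16)
  = 44.1800 / 1.1200 = 39.45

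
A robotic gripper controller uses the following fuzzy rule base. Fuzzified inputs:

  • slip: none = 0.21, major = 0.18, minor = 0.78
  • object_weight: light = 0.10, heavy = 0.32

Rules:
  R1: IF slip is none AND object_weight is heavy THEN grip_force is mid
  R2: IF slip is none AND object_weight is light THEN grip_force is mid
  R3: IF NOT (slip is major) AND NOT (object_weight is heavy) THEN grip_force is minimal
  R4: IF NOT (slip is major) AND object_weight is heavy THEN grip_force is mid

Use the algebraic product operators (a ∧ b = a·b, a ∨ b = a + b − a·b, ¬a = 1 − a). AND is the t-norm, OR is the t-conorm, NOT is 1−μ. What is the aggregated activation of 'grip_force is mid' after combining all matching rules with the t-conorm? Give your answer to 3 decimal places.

0.326

R1: none=0.21, heavy=0.32; AND[a·b] → w = 0.0672
R2: none=0.21, light=0.10; AND[a·b] → w = 0.0210
R3: ¬major=1−0.18=0.82, ¬heavy=1−0.32=0.68; AND[a·b] → w = 0.5576
R4: ¬major=1−0.18=0.82, heavy=0.32; AND[a·b] → w = 0.2624
Rules with consequent 'mid': {R1, R2, R4} → strengths 0.0672, 0.0210, 0.2624
Aggregate via t-conorm [a + b − a·b]: 0.3264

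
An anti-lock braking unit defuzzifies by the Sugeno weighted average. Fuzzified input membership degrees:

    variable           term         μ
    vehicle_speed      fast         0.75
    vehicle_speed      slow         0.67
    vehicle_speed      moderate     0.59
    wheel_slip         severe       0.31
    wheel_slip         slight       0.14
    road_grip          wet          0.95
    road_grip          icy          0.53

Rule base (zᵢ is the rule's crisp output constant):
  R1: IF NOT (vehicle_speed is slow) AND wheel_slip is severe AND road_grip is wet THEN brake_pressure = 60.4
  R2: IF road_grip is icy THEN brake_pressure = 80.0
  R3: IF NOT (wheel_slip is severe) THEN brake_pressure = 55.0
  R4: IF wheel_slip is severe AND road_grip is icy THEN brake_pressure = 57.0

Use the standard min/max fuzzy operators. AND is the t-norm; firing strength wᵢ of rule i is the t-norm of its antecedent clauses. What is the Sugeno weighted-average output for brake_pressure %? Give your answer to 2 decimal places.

R1 (z=60.4): ¬slow=1−0.67=0.33, severe=0.31, wet=0.95; AND[min(a, b)] → w = 0.31
R2 (z=80.0): icy=0.53 → w = 0.53
R3 (z=55.0): ¬severe=1−0.31=0.69 → w = 0.69
R4 (z=57.0): severe=0.31, icy=0.53; AND[min(a, b)] → w = 0.31
Weighted average = (0.31·60.4 + 0.53·80.0 + 0.69·55.0 + 0.31·57.0) / (0.31 + 0.53 + 0.69 + 0.31)
  = 116.7440 / 1.8400 = 63.45

63.45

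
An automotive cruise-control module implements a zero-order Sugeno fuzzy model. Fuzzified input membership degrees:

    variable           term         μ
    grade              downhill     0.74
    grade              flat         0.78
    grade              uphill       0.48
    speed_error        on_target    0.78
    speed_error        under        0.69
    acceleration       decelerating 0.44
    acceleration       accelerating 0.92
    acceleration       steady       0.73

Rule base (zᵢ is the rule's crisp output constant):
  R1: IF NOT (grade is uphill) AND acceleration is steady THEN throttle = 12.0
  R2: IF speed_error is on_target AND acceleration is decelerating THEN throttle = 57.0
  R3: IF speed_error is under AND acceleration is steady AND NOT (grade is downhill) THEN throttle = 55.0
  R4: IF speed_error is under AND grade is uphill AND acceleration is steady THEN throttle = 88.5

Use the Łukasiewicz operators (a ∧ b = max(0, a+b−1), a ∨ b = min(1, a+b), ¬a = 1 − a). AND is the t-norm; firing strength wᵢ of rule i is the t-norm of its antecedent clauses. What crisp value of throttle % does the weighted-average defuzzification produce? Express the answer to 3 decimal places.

33.064

R1 (z=12.0): ¬uphill=1−0.48=0.52, steady=0.73; AND[max(0, a+b−1)] → w = 0.25
R2 (z=57.0): on_target=0.78, decelerating=0.44; AND[max(0, a+b−1)] → w = 0.22
R3 (z=55.0): under=0.69, steady=0.73, ¬downhill=1−0.74=0.26; AND[max(0, a+b−1)] → w = 0.00
R4 (z=88.5): under=0.69, uphill=0.48, steady=0.73; AND[max(0, a+b−1)] → w = 0.00
Weighted average = (0.25·12.0 + 0.22·57.0 + 0.00·55.0 + 0.00·88.5) / (0.25 + 0.22 + 0.00 + 0.00)
  = 15.5400 / 0.4700 = 33.064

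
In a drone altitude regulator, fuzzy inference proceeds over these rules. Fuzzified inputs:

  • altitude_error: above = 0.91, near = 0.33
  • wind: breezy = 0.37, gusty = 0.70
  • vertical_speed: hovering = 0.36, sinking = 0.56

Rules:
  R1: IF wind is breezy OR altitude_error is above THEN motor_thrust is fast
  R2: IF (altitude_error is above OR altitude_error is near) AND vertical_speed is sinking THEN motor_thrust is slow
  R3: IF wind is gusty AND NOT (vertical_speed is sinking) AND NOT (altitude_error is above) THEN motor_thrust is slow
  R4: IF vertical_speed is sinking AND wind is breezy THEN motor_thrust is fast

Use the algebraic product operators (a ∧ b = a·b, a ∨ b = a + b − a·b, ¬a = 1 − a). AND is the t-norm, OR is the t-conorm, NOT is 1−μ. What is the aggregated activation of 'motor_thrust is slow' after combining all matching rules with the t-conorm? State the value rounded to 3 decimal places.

0.539

R1: breezy=0.37, above=0.91; OR[a + b − a·b] → w = 0.9433
R2: (above=0.91 OR near=0.33) = 0.9397; AND[a·b] with sinking=0.56 → w = 0.5262
R3: gusty=0.70, ¬sinking=1−0.56=0.44, ¬above=1−0.91=0.09; AND[a·b] → w = 0.0277
R4: sinking=0.56, breezy=0.37; AND[a·b] → w = 0.2072
Rules with consequent 'slow': {R2, R3} → strengths 0.5262, 0.0277
Aggregate via t-conorm [a + b − a·b]: 0.5394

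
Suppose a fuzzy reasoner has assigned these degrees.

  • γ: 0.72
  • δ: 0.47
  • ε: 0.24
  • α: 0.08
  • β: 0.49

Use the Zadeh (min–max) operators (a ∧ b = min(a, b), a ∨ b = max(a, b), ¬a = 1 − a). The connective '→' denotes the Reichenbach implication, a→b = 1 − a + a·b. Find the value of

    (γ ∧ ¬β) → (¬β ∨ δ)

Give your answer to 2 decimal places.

0.75

¬β = 1 − 0.49 = 0.51
γ ∧ ¬β = min(a, b) on (0.72, 0.51) = 0.51
¬β = 1 − 0.49 = 0.51
¬β ∨ δ = max(a, b) on (0.51, 0.47) = 0.51
(γ ∧ ¬β) → (¬β ∨ δ)  [Reichenbach: 1 − a + a·b] with a=0.51, b=0.51 → 0.75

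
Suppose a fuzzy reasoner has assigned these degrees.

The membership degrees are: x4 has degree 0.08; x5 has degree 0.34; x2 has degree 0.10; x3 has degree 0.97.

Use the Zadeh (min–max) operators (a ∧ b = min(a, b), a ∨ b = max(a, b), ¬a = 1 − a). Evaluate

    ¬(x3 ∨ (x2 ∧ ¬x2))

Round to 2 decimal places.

¬x2 = 1 − 0.10 = 0.90
x2 ∧ ¬x2 = min(a, b) on (0.10, 0.90) = 0.10
x3 ∨ (x2 ∧ ¬x2) = max(a, b) on (0.97, 0.10) = 0.97
¬(x3 ∨ (x2 ∧ ¬x2)) = 1 − 0.97 = 0.03

0.03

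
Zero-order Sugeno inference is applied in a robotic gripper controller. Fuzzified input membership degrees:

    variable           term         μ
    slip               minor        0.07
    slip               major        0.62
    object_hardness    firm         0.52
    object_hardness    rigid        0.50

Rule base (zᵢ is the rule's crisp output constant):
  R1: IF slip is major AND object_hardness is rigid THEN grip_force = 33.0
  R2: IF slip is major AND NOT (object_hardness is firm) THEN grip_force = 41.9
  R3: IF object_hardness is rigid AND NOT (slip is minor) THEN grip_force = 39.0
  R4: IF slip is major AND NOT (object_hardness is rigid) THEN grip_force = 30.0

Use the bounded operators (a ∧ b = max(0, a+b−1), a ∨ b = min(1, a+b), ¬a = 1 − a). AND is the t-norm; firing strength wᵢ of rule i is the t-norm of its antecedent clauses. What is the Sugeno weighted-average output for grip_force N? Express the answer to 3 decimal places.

R1 (z=33.0): major=0.62, rigid=0.50; AND[max(0, a+b−1)] → w = 0.12
R2 (z=41.9): major=0.62, ¬firm=1−0.52=0.48; AND[max(0, a+b−1)] → w = 0.10
R3 (z=39.0): rigid=0.50, ¬minor=1−0.07=0.93; AND[max(0, a+b−1)] → w = 0.43
R4 (z=30.0): major=0.62, ¬rigid=1−0.50=0.50; AND[max(0, a+b−1)] → w = 0.12
Weighted average = (0.12·33.0 + 0.10·41.9 + 0.43·39.0 + 0.12·30.0) / (0.12 + 0.10 + 0.43 + 0.12)
  = 28.5200 / 0.7700 = 37.039

37.039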